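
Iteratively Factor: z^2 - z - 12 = (z - 4)*(z + 3)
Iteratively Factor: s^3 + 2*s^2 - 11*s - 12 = (s - 3)*(s^2 + 5*s + 4) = (s - 3)*(s + 4)*(s + 1)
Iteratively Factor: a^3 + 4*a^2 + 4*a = (a + 2)*(a^2 + 2*a) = a*(a + 2)*(a + 2)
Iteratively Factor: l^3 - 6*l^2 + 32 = (l - 4)*(l^2 - 2*l - 8) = (l - 4)^2*(l + 2)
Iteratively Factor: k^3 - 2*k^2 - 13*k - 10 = (k + 1)*(k^2 - 3*k - 10) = (k + 1)*(k + 2)*(k - 5)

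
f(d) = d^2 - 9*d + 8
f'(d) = 2*d - 9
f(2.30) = -7.41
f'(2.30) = -4.40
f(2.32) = -7.50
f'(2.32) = -4.36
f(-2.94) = 43.10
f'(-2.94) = -14.88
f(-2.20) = 32.64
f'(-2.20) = -13.40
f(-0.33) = 11.08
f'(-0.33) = -9.66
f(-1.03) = 18.33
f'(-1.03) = -11.06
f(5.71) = -10.79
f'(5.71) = 2.42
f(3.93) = -11.93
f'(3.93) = -1.14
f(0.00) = 8.00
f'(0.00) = -9.00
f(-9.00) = 170.00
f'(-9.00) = -27.00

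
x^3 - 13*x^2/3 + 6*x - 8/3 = (x - 2)*(x - 4/3)*(x - 1)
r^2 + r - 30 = (r - 5)*(r + 6)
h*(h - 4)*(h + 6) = h^3 + 2*h^2 - 24*h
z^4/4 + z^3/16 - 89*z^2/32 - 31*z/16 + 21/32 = (z/4 + 1/4)*(z - 7/2)*(z - 1/4)*(z + 3)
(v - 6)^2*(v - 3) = v^3 - 15*v^2 + 72*v - 108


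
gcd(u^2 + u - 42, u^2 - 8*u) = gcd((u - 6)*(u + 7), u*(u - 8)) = 1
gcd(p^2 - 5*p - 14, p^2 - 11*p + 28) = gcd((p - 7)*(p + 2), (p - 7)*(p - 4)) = p - 7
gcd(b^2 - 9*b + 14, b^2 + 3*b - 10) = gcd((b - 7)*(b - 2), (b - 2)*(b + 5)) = b - 2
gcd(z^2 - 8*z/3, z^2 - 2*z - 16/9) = z - 8/3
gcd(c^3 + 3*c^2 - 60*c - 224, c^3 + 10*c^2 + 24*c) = c + 4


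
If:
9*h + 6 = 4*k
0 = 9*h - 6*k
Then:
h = -2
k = -3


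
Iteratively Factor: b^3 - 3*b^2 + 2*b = (b - 2)*(b^2 - b) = b*(b - 2)*(b - 1)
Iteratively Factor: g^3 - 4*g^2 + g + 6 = (g + 1)*(g^2 - 5*g + 6) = (g - 3)*(g + 1)*(g - 2)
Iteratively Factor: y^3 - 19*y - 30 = (y - 5)*(y^2 + 5*y + 6) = (y - 5)*(y + 3)*(y + 2)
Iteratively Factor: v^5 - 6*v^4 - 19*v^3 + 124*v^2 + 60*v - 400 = (v + 2)*(v^4 - 8*v^3 - 3*v^2 + 130*v - 200) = (v + 2)*(v + 4)*(v^3 - 12*v^2 + 45*v - 50) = (v - 5)*(v + 2)*(v + 4)*(v^2 - 7*v + 10) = (v - 5)*(v - 2)*(v + 2)*(v + 4)*(v - 5)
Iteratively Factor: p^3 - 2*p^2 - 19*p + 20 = (p - 1)*(p^2 - p - 20) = (p - 1)*(p + 4)*(p - 5)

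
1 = 1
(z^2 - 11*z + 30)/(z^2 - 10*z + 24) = (z - 5)/(z - 4)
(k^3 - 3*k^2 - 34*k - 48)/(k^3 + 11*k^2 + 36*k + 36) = (k - 8)/(k + 6)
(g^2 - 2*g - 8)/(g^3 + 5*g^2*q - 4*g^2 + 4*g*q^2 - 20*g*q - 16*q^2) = (g + 2)/(g^2 + 5*g*q + 4*q^2)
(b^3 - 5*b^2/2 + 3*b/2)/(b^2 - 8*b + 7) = b*(2*b - 3)/(2*(b - 7))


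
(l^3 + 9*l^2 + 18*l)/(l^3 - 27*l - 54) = l*(l + 6)/(l^2 - 3*l - 18)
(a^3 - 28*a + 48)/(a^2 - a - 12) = (a^2 + 4*a - 12)/(a + 3)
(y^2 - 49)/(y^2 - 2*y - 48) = (49 - y^2)/(-y^2 + 2*y + 48)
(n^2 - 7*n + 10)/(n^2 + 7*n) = (n^2 - 7*n + 10)/(n*(n + 7))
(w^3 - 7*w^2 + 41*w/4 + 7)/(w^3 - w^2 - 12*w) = (w^2 - 3*w - 7/4)/(w*(w + 3))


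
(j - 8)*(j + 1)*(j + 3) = j^3 - 4*j^2 - 29*j - 24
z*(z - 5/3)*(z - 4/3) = z^3 - 3*z^2 + 20*z/9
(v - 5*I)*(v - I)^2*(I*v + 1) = I*v^4 + 8*v^3 - 18*I*v^2 - 16*v + 5*I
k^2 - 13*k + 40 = (k - 8)*(k - 5)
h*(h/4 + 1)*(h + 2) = h^3/4 + 3*h^2/2 + 2*h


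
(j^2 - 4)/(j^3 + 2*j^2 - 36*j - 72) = (j - 2)/(j^2 - 36)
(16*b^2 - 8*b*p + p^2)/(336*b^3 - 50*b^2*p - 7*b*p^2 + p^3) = (16*b^2 - 8*b*p + p^2)/(336*b^3 - 50*b^2*p - 7*b*p^2 + p^3)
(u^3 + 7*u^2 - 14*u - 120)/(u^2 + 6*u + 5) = (u^2 + 2*u - 24)/(u + 1)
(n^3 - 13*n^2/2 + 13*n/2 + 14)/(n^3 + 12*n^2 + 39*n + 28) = (n^2 - 15*n/2 + 14)/(n^2 + 11*n + 28)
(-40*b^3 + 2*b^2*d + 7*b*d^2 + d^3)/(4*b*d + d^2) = -10*b^2/d + 3*b + d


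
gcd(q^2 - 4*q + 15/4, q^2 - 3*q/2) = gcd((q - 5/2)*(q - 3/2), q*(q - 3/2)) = q - 3/2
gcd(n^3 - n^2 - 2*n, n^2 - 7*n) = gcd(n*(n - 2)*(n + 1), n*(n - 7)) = n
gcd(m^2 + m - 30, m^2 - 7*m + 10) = m - 5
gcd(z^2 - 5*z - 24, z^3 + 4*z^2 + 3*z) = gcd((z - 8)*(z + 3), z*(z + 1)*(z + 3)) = z + 3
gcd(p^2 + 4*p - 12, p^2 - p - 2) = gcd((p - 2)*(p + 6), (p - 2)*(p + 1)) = p - 2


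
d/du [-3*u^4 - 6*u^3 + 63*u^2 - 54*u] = -12*u^3 - 18*u^2 + 126*u - 54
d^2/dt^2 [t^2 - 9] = 2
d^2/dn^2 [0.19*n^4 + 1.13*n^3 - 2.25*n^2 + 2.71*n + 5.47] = 2.28*n^2 + 6.78*n - 4.5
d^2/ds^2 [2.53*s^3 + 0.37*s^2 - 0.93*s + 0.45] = 15.18*s + 0.74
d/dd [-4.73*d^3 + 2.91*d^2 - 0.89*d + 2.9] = -14.19*d^2 + 5.82*d - 0.89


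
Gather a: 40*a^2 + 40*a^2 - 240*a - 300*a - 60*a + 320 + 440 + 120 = 80*a^2 - 600*a + 880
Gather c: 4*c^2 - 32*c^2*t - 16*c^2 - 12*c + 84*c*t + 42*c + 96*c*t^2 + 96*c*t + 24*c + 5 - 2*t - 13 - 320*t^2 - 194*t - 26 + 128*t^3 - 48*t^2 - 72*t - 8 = c^2*(-32*t - 12) + c*(96*t^2 + 180*t + 54) + 128*t^3 - 368*t^2 - 268*t - 42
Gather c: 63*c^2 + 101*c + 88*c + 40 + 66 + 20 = 63*c^2 + 189*c + 126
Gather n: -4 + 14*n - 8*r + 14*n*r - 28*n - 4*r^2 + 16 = n*(14*r - 14) - 4*r^2 - 8*r + 12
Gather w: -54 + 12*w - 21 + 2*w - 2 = 14*w - 77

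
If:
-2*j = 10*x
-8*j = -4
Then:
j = 1/2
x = -1/10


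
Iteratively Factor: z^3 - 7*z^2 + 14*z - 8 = (z - 1)*(z^2 - 6*z + 8) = (z - 2)*(z - 1)*(z - 4)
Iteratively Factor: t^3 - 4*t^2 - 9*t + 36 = (t - 3)*(t^2 - t - 12) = (t - 3)*(t + 3)*(t - 4)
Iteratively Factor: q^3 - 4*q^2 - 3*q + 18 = (q - 3)*(q^2 - q - 6) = (q - 3)*(q + 2)*(q - 3)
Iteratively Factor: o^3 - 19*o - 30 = (o + 2)*(o^2 - 2*o - 15) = (o + 2)*(o + 3)*(o - 5)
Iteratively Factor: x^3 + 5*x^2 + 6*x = (x)*(x^2 + 5*x + 6) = x*(x + 2)*(x + 3)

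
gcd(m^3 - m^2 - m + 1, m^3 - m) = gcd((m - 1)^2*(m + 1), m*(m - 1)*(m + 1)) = m^2 - 1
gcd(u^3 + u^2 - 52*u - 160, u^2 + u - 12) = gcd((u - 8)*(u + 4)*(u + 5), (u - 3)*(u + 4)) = u + 4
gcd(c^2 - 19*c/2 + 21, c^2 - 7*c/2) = c - 7/2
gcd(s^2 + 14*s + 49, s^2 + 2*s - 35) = s + 7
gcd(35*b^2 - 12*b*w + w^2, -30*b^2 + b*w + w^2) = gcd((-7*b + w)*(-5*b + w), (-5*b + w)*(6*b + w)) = -5*b + w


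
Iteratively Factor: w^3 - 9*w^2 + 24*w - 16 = (w - 4)*(w^2 - 5*w + 4) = (w - 4)^2*(w - 1)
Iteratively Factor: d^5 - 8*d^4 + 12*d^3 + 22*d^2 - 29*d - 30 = (d - 2)*(d^4 - 6*d^3 + 22*d + 15) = (d - 3)*(d - 2)*(d^3 - 3*d^2 - 9*d - 5) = (d - 5)*(d - 3)*(d - 2)*(d^2 + 2*d + 1) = (d - 5)*(d - 3)*(d - 2)*(d + 1)*(d + 1)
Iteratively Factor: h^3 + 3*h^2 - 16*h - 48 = (h + 4)*(h^2 - h - 12) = (h + 3)*(h + 4)*(h - 4)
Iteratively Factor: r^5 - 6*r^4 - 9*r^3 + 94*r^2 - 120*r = (r - 3)*(r^4 - 3*r^3 - 18*r^2 + 40*r) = (r - 3)*(r - 2)*(r^3 - r^2 - 20*r) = r*(r - 3)*(r - 2)*(r^2 - r - 20) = r*(r - 3)*(r - 2)*(r + 4)*(r - 5)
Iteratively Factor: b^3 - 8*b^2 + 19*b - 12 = (b - 3)*(b^2 - 5*b + 4) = (b - 3)*(b - 1)*(b - 4)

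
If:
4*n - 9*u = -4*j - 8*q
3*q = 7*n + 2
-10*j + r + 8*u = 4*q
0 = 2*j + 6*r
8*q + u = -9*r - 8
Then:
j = -540/587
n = -451/587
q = -661/587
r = 180/587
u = -1028/587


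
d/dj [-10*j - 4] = -10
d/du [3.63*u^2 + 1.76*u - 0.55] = 7.26*u + 1.76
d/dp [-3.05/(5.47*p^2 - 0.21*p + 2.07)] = (33.367*p - 0.6405)/(5.47*p^2 - 0.21*p + 2.07)^2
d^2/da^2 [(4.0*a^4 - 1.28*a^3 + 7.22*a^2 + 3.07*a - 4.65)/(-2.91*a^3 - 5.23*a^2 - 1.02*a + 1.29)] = (2.27373675443232e-13*a^7 - 356.318372*a^6 - 396.902178000001*a^5 + 515.374001999999*a^4 + 784.32745*a^3 + 325.415826*a^2 + 142.075224*a + 40.311414)/(24.642171*a^9 + 132.864489*a^8 + 264.703203*a^7 + 203.426236*a^6 - 25.014816*a^5 - 112.505715*a^4 - 25.701003*a^3 + 22.083381*a^2 + 5.092146*a - 2.146689)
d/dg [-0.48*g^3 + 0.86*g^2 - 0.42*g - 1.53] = -1.44*g^2 + 1.72*g - 0.42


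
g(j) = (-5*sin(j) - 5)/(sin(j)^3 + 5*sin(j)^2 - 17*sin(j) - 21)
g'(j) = (-5*sin(j) - 5)*(-3*sin(j)^2*cos(j) - 10*sin(j)*cos(j) + 17*cos(j))/(sin(j)^3 + 5*sin(j)^2 - 17*sin(j) - 21)^2 - 5*cos(j)/(sin(j)^3 + 5*sin(j)^2 - 17*sin(j) - 21) = 10*(sin(j) + 2)*cos(j)/((sin(j) - 3)^2*(sin(j) + 7)^2)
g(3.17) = 0.24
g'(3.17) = -0.04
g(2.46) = 0.28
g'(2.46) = -0.06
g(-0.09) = 0.23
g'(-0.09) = 0.04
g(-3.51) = 0.26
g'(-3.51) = -0.06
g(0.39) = 0.26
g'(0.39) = 0.06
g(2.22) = 0.29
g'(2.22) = -0.06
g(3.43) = 0.23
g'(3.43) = -0.03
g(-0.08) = 0.23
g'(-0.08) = 0.04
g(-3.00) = 0.23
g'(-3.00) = -0.04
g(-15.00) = 0.22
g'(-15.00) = -0.02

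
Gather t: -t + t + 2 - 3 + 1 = 0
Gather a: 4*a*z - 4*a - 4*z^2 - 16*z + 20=a*(4*z - 4) - 4*z^2 - 16*z + 20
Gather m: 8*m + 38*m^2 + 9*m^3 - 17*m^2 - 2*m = 9*m^3 + 21*m^2 + 6*m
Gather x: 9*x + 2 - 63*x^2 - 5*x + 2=-63*x^2 + 4*x + 4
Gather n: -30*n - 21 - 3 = -30*n - 24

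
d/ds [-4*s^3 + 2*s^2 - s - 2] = -12*s^2 + 4*s - 1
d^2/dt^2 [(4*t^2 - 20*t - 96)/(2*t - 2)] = -112/(t^3 - 3*t^2 + 3*t - 1)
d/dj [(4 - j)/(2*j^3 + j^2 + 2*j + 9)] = (-2*j^3 - j^2 - 2*j + 2*(j - 4)*(3*j^2 + j + 1) - 9)/(2*j^3 + j^2 + 2*j + 9)^2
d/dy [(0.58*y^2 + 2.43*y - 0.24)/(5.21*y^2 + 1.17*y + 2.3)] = (-11.9817*y^2 + 5.1688*y + 5.8698)/(27.1441*y^4 + 12.1914*y^3 + 25.3349*y^2 + 5.382*y + 5.29)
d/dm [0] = 0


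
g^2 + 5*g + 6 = (g + 2)*(g + 3)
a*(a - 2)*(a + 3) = a^3 + a^2 - 6*a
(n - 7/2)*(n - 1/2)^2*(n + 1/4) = n^4 - 17*n^3/4 + 21*n^2/8 + n/16 - 7/32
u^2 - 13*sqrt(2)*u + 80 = (u - 8*sqrt(2))*(u - 5*sqrt(2))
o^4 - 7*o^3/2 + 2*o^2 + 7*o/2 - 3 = (o - 2)*(o - 3/2)*(o - 1)*(o + 1)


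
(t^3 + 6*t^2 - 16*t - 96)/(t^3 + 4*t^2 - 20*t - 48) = (t + 4)/(t + 2)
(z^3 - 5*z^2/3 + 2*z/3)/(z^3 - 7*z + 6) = z*(3*z - 2)/(3*(z^2 + z - 6))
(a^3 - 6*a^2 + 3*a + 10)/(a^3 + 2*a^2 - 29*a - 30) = (a - 2)/(a + 6)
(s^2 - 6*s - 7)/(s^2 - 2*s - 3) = (s - 7)/(s - 3)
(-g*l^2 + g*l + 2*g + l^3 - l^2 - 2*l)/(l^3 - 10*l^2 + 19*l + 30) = (-g*l + 2*g + l^2 - 2*l)/(l^2 - 11*l + 30)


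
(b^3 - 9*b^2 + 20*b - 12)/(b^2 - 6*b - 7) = (-b^3 + 9*b^2 - 20*b + 12)/(-b^2 + 6*b + 7)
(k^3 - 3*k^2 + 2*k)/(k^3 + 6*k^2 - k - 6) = k*(k - 2)/(k^2 + 7*k + 6)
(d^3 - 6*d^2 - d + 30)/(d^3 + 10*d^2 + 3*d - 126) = (d^2 - 3*d - 10)/(d^2 + 13*d + 42)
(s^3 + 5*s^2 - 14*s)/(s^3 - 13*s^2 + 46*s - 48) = s*(s + 7)/(s^2 - 11*s + 24)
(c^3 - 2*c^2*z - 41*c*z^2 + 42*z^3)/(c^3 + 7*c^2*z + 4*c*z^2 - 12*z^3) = (c - 7*z)/(c + 2*z)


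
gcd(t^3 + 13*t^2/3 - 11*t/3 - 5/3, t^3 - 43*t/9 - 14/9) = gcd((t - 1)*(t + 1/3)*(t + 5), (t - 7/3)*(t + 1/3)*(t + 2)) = t + 1/3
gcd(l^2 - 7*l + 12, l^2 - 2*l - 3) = l - 3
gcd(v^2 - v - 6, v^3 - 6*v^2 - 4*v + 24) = v + 2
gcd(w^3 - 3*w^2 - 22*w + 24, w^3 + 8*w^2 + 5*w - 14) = w - 1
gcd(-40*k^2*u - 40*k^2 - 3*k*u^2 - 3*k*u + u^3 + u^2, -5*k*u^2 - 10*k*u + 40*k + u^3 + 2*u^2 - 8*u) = 1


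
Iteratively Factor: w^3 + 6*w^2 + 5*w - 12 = (w + 4)*(w^2 + 2*w - 3) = (w - 1)*(w + 4)*(w + 3)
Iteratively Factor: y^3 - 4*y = (y - 2)*(y^2 + 2*y) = y*(y - 2)*(y + 2)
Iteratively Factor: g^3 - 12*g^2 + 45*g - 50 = (g - 5)*(g^2 - 7*g + 10) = (g - 5)*(g - 2)*(g - 5)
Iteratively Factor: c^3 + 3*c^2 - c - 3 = (c - 1)*(c^2 + 4*c + 3) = (c - 1)*(c + 3)*(c + 1)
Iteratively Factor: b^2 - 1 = (b + 1)*(b - 1)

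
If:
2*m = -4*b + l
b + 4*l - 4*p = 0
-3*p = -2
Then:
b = 8/51 - 8*m/17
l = 2*m/17 + 32/51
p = 2/3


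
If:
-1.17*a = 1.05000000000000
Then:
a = -0.90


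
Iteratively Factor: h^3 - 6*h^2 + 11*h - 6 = (h - 3)*(h^2 - 3*h + 2) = (h - 3)*(h - 2)*(h - 1)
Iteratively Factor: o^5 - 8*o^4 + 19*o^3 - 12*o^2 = (o)*(o^4 - 8*o^3 + 19*o^2 - 12*o) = o*(o - 4)*(o^3 - 4*o^2 + 3*o) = o*(o - 4)*(o - 3)*(o^2 - o) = o^2*(o - 4)*(o - 3)*(o - 1)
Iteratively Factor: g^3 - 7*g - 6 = (g - 3)*(g^2 + 3*g + 2) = (g - 3)*(g + 1)*(g + 2)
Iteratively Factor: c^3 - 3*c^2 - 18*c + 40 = (c - 2)*(c^2 - c - 20) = (c - 2)*(c + 4)*(c - 5)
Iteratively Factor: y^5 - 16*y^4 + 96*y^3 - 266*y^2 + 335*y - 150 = (y - 2)*(y^4 - 14*y^3 + 68*y^2 - 130*y + 75) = (y - 5)*(y - 2)*(y^3 - 9*y^2 + 23*y - 15) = (y - 5)*(y - 3)*(y - 2)*(y^2 - 6*y + 5) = (y - 5)*(y - 3)*(y - 2)*(y - 1)*(y - 5)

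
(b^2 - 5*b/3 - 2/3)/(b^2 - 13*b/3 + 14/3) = (3*b + 1)/(3*b - 7)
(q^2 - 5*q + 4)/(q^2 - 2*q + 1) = (q - 4)/(q - 1)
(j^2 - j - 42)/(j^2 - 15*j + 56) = (j + 6)/(j - 8)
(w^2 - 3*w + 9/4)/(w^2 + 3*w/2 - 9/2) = (w - 3/2)/(w + 3)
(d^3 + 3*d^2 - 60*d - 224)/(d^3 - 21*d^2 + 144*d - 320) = (d^2 + 11*d + 28)/(d^2 - 13*d + 40)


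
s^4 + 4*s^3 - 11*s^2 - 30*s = s*(s - 3)*(s + 2)*(s + 5)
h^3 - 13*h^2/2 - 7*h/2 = h*(h - 7)*(h + 1/2)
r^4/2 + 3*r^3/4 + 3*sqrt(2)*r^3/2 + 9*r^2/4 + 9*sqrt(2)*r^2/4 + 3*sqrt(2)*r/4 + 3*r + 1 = (r/2 + sqrt(2)/2)*(r + 1/2)*(r + 1)*(r + 2*sqrt(2))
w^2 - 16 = (w - 4)*(w + 4)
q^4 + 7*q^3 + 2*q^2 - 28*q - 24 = (q - 2)*(q + 1)*(q + 2)*(q + 6)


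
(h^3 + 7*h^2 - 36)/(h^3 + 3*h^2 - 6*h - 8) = (h^2 + 9*h + 18)/(h^2 + 5*h + 4)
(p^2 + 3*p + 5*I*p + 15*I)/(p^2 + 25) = (p + 3)/(p - 5*I)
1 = 1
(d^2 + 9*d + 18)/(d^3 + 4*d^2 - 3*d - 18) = (d + 6)/(d^2 + d - 6)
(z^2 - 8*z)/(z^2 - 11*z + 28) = z*(z - 8)/(z^2 - 11*z + 28)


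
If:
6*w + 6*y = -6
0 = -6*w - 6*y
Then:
No Solution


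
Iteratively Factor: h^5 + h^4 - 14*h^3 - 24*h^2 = (h - 4)*(h^4 + 5*h^3 + 6*h^2) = h*(h - 4)*(h^3 + 5*h^2 + 6*h) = h^2*(h - 4)*(h^2 + 5*h + 6) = h^2*(h - 4)*(h + 2)*(h + 3)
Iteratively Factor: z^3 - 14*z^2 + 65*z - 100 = (z - 5)*(z^2 - 9*z + 20) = (z - 5)^2*(z - 4)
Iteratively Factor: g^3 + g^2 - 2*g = (g + 2)*(g^2 - g) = g*(g + 2)*(g - 1)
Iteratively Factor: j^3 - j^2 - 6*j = (j - 3)*(j^2 + 2*j) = (j - 3)*(j + 2)*(j)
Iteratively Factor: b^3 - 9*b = (b + 3)*(b^2 - 3*b) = b*(b + 3)*(b - 3)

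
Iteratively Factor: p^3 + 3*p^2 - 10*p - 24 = (p + 2)*(p^2 + p - 12) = (p + 2)*(p + 4)*(p - 3)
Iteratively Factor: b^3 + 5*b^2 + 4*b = (b)*(b^2 + 5*b + 4) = b*(b + 1)*(b + 4)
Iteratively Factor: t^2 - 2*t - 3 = (t + 1)*(t - 3)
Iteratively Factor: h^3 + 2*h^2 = (h)*(h^2 + 2*h) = h*(h + 2)*(h)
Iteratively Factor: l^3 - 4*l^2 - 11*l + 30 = (l - 2)*(l^2 - 2*l - 15) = (l - 5)*(l - 2)*(l + 3)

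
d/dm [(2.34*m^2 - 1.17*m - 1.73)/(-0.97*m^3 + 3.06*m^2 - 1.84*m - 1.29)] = (2.2698*m^4 - 2.2698*m^3 - 5.7597*m^2 + 4.5504*m - 1.6739)/(0.9409*m^6 - 5.9364*m^5 + 12.9332*m^4 - 8.7582*m^3 - 4.5092*m^2 + 4.7472*m + 1.6641)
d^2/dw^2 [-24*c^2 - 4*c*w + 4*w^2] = 8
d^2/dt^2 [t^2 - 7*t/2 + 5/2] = 2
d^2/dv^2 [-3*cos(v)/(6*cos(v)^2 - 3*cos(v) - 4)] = (-54*(1 - cos(v)^2)^2 - 108*cos(v)^5 - 216*cos(v)^3 - 72*cos(v)^2 + 384*cos(v) - 18)/(-6*cos(v)^2 + 3*cos(v) + 4)^3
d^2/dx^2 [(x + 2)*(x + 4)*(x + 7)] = 6*x + 26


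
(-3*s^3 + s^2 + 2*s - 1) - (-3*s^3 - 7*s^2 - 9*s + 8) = 8*s^2 + 11*s - 9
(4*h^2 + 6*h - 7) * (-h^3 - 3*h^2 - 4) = -4*h^5 - 18*h^4 - 11*h^3 + 5*h^2 - 24*h + 28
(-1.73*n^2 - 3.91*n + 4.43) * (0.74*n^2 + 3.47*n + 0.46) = -1.2802*n^4 - 8.8965*n^3 - 11.0853*n^2 + 13.5735*n + 2.0378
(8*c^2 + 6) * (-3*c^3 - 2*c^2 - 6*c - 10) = -24*c^5 - 16*c^4 - 66*c^3 - 92*c^2 - 36*c - 60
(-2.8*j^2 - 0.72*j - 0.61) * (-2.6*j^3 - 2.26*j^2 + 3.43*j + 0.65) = 7.28*j^5 + 8.2*j^4 - 6.3908*j^3 - 2.911*j^2 - 2.5603*j - 0.3965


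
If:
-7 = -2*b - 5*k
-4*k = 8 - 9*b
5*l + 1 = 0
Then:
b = 68/53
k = 47/53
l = -1/5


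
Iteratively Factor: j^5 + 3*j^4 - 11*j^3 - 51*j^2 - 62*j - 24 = (j + 1)*(j^4 + 2*j^3 - 13*j^2 - 38*j - 24) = (j + 1)^2*(j^3 + j^2 - 14*j - 24) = (j + 1)^2*(j + 2)*(j^2 - j - 12) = (j + 1)^2*(j + 2)*(j + 3)*(j - 4)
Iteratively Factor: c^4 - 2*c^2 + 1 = (c + 1)*(c^3 - c^2 - c + 1) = (c - 1)*(c + 1)*(c^2 - 1) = (c - 1)^2*(c + 1)*(c + 1)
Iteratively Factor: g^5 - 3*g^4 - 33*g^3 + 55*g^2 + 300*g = (g - 5)*(g^4 + 2*g^3 - 23*g^2 - 60*g) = (g - 5)^2*(g^3 + 7*g^2 + 12*g) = (g - 5)^2*(g + 3)*(g^2 + 4*g) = (g - 5)^2*(g + 3)*(g + 4)*(g)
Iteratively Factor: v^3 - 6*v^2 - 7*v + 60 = (v - 4)*(v^2 - 2*v - 15) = (v - 4)*(v + 3)*(v - 5)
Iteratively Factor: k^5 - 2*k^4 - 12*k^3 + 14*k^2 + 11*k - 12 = (k - 4)*(k^4 + 2*k^3 - 4*k^2 - 2*k + 3) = (k - 4)*(k + 3)*(k^3 - k^2 - k + 1) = (k - 4)*(k - 1)*(k + 3)*(k^2 - 1) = (k - 4)*(k - 1)*(k + 1)*(k + 3)*(k - 1)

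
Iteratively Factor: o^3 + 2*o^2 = (o)*(o^2 + 2*o) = o*(o + 2)*(o)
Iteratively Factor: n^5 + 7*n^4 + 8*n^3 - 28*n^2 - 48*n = (n)*(n^4 + 7*n^3 + 8*n^2 - 28*n - 48) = n*(n + 4)*(n^3 + 3*n^2 - 4*n - 12) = n*(n + 3)*(n + 4)*(n^2 - 4) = n*(n - 2)*(n + 3)*(n + 4)*(n + 2)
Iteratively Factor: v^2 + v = (v + 1)*(v)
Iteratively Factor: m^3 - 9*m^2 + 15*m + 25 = (m + 1)*(m^2 - 10*m + 25) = (m - 5)*(m + 1)*(m - 5)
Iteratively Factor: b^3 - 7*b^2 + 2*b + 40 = (b - 4)*(b^2 - 3*b - 10) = (b - 4)*(b + 2)*(b - 5)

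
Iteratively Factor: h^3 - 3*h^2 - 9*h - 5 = (h - 5)*(h^2 + 2*h + 1) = (h - 5)*(h + 1)*(h + 1)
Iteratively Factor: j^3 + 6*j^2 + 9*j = (j + 3)*(j^2 + 3*j) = j*(j + 3)*(j + 3)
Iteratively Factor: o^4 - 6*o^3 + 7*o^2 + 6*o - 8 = (o - 2)*(o^3 - 4*o^2 - o + 4) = (o - 2)*(o + 1)*(o^2 - 5*o + 4) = (o - 2)*(o - 1)*(o + 1)*(o - 4)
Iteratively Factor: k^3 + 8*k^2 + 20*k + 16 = (k + 2)*(k^2 + 6*k + 8) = (k + 2)^2*(k + 4)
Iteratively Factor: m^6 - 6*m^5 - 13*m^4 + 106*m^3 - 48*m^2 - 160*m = (m - 4)*(m^5 - 2*m^4 - 21*m^3 + 22*m^2 + 40*m) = (m - 4)*(m + 1)*(m^4 - 3*m^3 - 18*m^2 + 40*m) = (m - 4)*(m + 1)*(m + 4)*(m^3 - 7*m^2 + 10*m) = (m - 5)*(m - 4)*(m + 1)*(m + 4)*(m^2 - 2*m) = m*(m - 5)*(m - 4)*(m + 1)*(m + 4)*(m - 2)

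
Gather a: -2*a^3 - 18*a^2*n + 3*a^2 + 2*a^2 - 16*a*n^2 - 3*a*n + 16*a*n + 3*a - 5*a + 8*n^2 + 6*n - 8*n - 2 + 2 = -2*a^3 + a^2*(5 - 18*n) + a*(-16*n^2 + 13*n - 2) + 8*n^2 - 2*n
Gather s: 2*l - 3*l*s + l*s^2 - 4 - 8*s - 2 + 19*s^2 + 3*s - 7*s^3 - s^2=2*l - 7*s^3 + s^2*(l + 18) + s*(-3*l - 5) - 6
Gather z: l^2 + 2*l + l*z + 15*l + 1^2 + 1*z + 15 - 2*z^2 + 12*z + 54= l^2 + 17*l - 2*z^2 + z*(l + 13) + 70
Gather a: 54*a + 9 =54*a + 9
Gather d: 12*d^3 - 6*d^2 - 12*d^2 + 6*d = 12*d^3 - 18*d^2 + 6*d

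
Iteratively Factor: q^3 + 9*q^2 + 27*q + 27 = (q + 3)*(q^2 + 6*q + 9) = (q + 3)^2*(q + 3)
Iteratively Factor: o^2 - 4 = (o + 2)*(o - 2)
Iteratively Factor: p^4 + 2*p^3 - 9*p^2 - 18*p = (p)*(p^3 + 2*p^2 - 9*p - 18) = p*(p + 2)*(p^2 - 9) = p*(p + 2)*(p + 3)*(p - 3)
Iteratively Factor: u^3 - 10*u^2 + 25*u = (u)*(u^2 - 10*u + 25) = u*(u - 5)*(u - 5)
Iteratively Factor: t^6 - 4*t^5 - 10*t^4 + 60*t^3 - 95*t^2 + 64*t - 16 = (t - 1)*(t^5 - 3*t^4 - 13*t^3 + 47*t^2 - 48*t + 16) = (t - 1)^2*(t^4 - 2*t^3 - 15*t^2 + 32*t - 16) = (t - 1)^3*(t^3 - t^2 - 16*t + 16) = (t - 4)*(t - 1)^3*(t^2 + 3*t - 4) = (t - 4)*(t - 1)^3*(t + 4)*(t - 1)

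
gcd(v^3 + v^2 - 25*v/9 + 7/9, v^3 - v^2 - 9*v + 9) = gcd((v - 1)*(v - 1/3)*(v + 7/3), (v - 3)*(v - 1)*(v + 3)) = v - 1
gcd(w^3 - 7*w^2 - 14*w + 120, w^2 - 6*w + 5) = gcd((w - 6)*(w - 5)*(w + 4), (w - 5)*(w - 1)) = w - 5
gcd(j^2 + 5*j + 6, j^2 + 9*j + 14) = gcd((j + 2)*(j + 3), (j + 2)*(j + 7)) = j + 2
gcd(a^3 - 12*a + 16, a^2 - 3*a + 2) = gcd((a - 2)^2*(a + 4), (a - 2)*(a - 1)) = a - 2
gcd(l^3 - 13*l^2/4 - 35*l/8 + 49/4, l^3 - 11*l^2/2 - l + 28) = l^2 - 3*l/2 - 7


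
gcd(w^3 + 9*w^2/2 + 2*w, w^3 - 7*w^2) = w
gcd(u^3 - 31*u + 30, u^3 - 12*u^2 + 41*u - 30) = u^2 - 6*u + 5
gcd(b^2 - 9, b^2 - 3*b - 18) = b + 3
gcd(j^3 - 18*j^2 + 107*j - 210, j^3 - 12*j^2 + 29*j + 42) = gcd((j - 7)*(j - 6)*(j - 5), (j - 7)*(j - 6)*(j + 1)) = j^2 - 13*j + 42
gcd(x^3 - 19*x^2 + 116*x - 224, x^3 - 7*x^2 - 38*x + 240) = x - 8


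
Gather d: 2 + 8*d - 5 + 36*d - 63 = 44*d - 66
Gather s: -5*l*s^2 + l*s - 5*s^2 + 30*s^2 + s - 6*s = s^2*(25 - 5*l) + s*(l - 5)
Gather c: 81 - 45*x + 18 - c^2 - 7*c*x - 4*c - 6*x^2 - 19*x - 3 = -c^2 + c*(-7*x - 4) - 6*x^2 - 64*x + 96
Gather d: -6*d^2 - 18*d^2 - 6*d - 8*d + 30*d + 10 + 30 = -24*d^2 + 16*d + 40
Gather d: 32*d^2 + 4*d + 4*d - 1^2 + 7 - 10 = 32*d^2 + 8*d - 4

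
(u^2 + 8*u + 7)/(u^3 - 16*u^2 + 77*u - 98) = (u^2 + 8*u + 7)/(u^3 - 16*u^2 + 77*u - 98)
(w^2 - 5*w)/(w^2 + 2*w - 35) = w/(w + 7)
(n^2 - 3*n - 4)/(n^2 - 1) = (n - 4)/(n - 1)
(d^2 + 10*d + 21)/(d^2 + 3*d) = (d + 7)/d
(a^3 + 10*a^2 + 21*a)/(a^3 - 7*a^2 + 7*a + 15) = a*(a^2 + 10*a + 21)/(a^3 - 7*a^2 + 7*a + 15)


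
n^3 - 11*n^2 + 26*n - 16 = (n - 8)*(n - 2)*(n - 1)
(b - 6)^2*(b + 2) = b^3 - 10*b^2 + 12*b + 72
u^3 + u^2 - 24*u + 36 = (u - 3)*(u - 2)*(u + 6)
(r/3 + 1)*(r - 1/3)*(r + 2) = r^3/3 + 14*r^2/9 + 13*r/9 - 2/3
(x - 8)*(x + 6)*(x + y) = x^3 + x^2*y - 2*x^2 - 2*x*y - 48*x - 48*y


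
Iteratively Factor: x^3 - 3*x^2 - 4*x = (x - 4)*(x^2 + x) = x*(x - 4)*(x + 1)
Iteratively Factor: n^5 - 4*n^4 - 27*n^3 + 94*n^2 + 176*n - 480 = (n - 2)*(n^4 - 2*n^3 - 31*n^2 + 32*n + 240) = (n - 4)*(n - 2)*(n^3 + 2*n^2 - 23*n - 60) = (n - 4)*(n - 2)*(n + 4)*(n^2 - 2*n - 15) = (n - 5)*(n - 4)*(n - 2)*(n + 4)*(n + 3)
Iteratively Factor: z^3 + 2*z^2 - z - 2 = (z + 2)*(z^2 - 1) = (z + 1)*(z + 2)*(z - 1)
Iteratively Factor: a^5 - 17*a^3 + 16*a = (a - 1)*(a^4 + a^3 - 16*a^2 - 16*a) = a*(a - 1)*(a^3 + a^2 - 16*a - 16) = a*(a - 1)*(a + 4)*(a^2 - 3*a - 4) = a*(a - 4)*(a - 1)*(a + 4)*(a + 1)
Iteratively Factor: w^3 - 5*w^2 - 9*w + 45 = (w - 3)*(w^2 - 2*w - 15) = (w - 5)*(w - 3)*(w + 3)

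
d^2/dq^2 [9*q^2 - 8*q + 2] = 18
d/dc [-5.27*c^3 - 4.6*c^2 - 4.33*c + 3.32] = -15.81*c^2 - 9.2*c - 4.33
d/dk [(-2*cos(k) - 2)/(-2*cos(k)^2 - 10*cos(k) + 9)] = 2*(4*cos(k) + cos(2*k) + 20)*sin(k)/(10*cos(k) + cos(2*k) - 8)^2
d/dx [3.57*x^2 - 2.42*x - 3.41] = 7.14*x - 2.42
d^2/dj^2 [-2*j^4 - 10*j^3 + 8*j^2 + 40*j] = -24*j^2 - 60*j + 16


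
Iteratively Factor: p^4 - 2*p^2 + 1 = (p + 1)*(p^3 - p^2 - p + 1) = (p - 1)*(p + 1)*(p^2 - 1) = (p - 1)*(p + 1)^2*(p - 1)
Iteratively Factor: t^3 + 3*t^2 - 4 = (t + 2)*(t^2 + t - 2) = (t - 1)*(t + 2)*(t + 2)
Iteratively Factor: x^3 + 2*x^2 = (x)*(x^2 + 2*x) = x^2*(x + 2)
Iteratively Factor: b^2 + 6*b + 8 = (b + 2)*(b + 4)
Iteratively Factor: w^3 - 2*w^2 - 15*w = (w + 3)*(w^2 - 5*w) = (w - 5)*(w + 3)*(w)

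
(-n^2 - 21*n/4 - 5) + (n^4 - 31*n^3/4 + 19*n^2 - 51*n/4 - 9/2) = n^4 - 31*n^3/4 + 18*n^2 - 18*n - 19/2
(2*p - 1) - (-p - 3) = 3*p + 2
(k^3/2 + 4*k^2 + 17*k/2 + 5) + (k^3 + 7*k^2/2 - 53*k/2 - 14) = 3*k^3/2 + 15*k^2/2 - 18*k - 9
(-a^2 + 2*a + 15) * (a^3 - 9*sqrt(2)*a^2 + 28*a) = -a^5 + 2*a^4 + 9*sqrt(2)*a^4 - 18*sqrt(2)*a^3 - 13*a^3 - 135*sqrt(2)*a^2 + 56*a^2 + 420*a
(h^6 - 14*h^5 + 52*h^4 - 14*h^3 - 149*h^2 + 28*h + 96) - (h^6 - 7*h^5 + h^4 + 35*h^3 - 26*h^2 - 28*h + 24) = -7*h^5 + 51*h^4 - 49*h^3 - 123*h^2 + 56*h + 72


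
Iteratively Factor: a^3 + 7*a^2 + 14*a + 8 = (a + 1)*(a^2 + 6*a + 8) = (a + 1)*(a + 4)*(a + 2)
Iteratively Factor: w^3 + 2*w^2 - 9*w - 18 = (w - 3)*(w^2 + 5*w + 6) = (w - 3)*(w + 3)*(w + 2)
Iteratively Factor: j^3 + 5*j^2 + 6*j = (j)*(j^2 + 5*j + 6) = j*(j + 3)*(j + 2)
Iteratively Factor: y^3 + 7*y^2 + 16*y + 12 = (y + 2)*(y^2 + 5*y + 6) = (y + 2)^2*(y + 3)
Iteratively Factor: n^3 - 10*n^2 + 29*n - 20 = (n - 5)*(n^2 - 5*n + 4) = (n - 5)*(n - 4)*(n - 1)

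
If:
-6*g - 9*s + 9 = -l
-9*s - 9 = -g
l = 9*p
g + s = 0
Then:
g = 9/10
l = -117/10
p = -13/10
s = -9/10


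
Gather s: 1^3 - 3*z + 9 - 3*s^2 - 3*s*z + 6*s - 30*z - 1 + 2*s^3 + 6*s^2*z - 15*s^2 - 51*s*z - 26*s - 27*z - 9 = 2*s^3 + s^2*(6*z - 18) + s*(-54*z - 20) - 60*z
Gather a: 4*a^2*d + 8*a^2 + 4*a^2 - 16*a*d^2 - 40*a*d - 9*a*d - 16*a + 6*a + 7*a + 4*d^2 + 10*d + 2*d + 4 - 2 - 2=a^2*(4*d + 12) + a*(-16*d^2 - 49*d - 3) + 4*d^2 + 12*d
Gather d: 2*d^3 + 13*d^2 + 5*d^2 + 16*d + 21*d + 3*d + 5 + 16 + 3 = 2*d^3 + 18*d^2 + 40*d + 24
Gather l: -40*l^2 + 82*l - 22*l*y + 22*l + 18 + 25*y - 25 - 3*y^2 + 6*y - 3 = -40*l^2 + l*(104 - 22*y) - 3*y^2 + 31*y - 10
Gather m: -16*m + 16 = 16 - 16*m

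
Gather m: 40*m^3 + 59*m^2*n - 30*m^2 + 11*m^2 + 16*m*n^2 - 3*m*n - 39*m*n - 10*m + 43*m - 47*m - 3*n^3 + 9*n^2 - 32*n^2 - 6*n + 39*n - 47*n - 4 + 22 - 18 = 40*m^3 + m^2*(59*n - 19) + m*(16*n^2 - 42*n - 14) - 3*n^3 - 23*n^2 - 14*n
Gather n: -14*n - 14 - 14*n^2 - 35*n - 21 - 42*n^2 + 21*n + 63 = -56*n^2 - 28*n + 28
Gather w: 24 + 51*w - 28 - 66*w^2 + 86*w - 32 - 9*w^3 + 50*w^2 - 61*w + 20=-9*w^3 - 16*w^2 + 76*w - 16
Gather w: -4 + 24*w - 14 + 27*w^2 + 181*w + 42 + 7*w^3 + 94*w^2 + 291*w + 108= 7*w^3 + 121*w^2 + 496*w + 132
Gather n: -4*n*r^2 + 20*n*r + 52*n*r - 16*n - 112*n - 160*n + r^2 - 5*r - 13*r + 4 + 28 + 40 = n*(-4*r^2 + 72*r - 288) + r^2 - 18*r + 72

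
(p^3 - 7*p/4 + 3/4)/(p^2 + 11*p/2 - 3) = (2*p^2 + p - 3)/(2*(p + 6))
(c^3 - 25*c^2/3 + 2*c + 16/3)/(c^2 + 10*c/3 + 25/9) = 3*(3*c^3 - 25*c^2 + 6*c + 16)/(9*c^2 + 30*c + 25)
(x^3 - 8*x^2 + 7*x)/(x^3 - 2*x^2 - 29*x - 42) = x*(x - 1)/(x^2 + 5*x + 6)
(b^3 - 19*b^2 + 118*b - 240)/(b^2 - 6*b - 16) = (b^2 - 11*b + 30)/(b + 2)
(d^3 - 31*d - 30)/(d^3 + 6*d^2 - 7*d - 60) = (d^2 - 5*d - 6)/(d^2 + d - 12)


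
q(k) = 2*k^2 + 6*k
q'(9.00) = 42.00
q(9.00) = 216.00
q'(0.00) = 6.00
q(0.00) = 0.00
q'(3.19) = 18.76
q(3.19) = 39.49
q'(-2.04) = -2.16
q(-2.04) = -3.92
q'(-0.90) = 2.40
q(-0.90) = -3.78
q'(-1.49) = 0.04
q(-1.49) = -4.50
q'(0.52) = 8.08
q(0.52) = 3.66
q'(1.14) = 10.56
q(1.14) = 9.44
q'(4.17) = 22.68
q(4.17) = 59.80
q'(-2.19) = -2.76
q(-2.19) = -3.55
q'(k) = 4*k + 6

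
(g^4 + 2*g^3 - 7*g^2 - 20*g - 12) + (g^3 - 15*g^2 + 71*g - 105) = g^4 + 3*g^3 - 22*g^2 + 51*g - 117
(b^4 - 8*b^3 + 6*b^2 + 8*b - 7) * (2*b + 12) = 2*b^5 - 4*b^4 - 84*b^3 + 88*b^2 + 82*b - 84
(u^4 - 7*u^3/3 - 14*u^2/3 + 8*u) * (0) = 0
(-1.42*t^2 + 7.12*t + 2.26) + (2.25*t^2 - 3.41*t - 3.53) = 0.83*t^2 + 3.71*t - 1.27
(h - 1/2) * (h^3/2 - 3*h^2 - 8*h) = h^4/2 - 13*h^3/4 - 13*h^2/2 + 4*h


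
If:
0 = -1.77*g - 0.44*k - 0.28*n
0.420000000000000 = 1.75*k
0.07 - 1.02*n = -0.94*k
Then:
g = -0.11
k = 0.24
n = 0.29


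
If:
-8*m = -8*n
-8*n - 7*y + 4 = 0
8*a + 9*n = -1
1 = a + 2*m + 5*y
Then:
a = -143/271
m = 97/271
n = 97/271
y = 44/271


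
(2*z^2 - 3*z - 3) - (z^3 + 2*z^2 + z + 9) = -z^3 - 4*z - 12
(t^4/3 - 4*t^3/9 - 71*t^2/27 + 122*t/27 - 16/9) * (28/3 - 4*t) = -4*t^5/3 + 44*t^4/9 + 172*t^3/27 - 3452*t^2/81 + 3992*t/81 - 448/27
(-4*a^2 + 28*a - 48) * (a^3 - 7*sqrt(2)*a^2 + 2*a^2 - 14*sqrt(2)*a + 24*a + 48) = -4*a^5 + 20*a^4 + 28*sqrt(2)*a^4 - 140*sqrt(2)*a^3 - 88*a^3 - 56*sqrt(2)*a^2 + 384*a^2 + 192*a + 672*sqrt(2)*a - 2304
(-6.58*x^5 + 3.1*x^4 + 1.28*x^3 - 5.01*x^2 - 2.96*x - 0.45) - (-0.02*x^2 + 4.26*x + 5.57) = -6.58*x^5 + 3.1*x^4 + 1.28*x^3 - 4.99*x^2 - 7.22*x - 6.02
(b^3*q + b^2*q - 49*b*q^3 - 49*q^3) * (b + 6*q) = b^4*q + 6*b^3*q^2 + b^3*q - 49*b^2*q^3 + 6*b^2*q^2 - 294*b*q^4 - 49*b*q^3 - 294*q^4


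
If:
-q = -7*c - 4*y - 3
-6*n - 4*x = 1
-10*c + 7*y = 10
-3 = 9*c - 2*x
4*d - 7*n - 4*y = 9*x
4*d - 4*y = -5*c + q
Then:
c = 142/495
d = 9049/1980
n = -223/110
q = 6119/495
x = 307/110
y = 182/99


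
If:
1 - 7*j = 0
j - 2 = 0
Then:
No Solution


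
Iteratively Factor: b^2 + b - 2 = (b - 1)*(b + 2)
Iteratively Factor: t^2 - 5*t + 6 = (t - 2)*(t - 3)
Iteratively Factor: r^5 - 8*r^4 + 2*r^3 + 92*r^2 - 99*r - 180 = (r - 4)*(r^4 - 4*r^3 - 14*r^2 + 36*r + 45) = (r - 5)*(r - 4)*(r^3 + r^2 - 9*r - 9) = (r - 5)*(r - 4)*(r + 1)*(r^2 - 9) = (r - 5)*(r - 4)*(r - 3)*(r + 1)*(r + 3)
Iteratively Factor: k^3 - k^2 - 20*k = (k + 4)*(k^2 - 5*k) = (k - 5)*(k + 4)*(k)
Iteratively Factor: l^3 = (l)*(l^2) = l^2*(l)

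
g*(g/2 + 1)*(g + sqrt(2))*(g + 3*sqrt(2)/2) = g^4/2 + g^3 + 5*sqrt(2)*g^3/4 + 3*g^2/2 + 5*sqrt(2)*g^2/2 + 3*g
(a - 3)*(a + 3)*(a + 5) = a^3 + 5*a^2 - 9*a - 45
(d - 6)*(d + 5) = d^2 - d - 30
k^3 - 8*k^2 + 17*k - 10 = (k - 5)*(k - 2)*(k - 1)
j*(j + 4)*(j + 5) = j^3 + 9*j^2 + 20*j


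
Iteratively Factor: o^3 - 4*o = (o + 2)*(o^2 - 2*o) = (o - 2)*(o + 2)*(o)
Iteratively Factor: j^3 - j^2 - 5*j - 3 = (j + 1)*(j^2 - 2*j - 3) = (j - 3)*(j + 1)*(j + 1)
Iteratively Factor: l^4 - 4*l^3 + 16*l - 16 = (l - 2)*(l^3 - 2*l^2 - 4*l + 8) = (l - 2)^2*(l^2 - 4) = (l - 2)^3*(l + 2)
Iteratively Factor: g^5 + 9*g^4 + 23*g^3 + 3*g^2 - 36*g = (g)*(g^4 + 9*g^3 + 23*g^2 + 3*g - 36) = g*(g + 4)*(g^3 + 5*g^2 + 3*g - 9) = g*(g + 3)*(g + 4)*(g^2 + 2*g - 3) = g*(g - 1)*(g + 3)*(g + 4)*(g + 3)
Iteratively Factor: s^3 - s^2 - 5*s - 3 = (s - 3)*(s^2 + 2*s + 1) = (s - 3)*(s + 1)*(s + 1)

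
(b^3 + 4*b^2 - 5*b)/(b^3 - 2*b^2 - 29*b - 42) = b*(-b^2 - 4*b + 5)/(-b^3 + 2*b^2 + 29*b + 42)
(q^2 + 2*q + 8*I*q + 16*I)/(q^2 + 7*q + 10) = (q + 8*I)/(q + 5)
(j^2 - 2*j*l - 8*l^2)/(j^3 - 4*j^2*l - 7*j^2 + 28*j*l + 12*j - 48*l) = (j + 2*l)/(j^2 - 7*j + 12)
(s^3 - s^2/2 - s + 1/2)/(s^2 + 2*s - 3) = (2*s^2 + s - 1)/(2*(s + 3))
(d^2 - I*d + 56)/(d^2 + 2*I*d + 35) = (d - 8*I)/(d - 5*I)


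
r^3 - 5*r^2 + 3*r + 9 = (r - 3)^2*(r + 1)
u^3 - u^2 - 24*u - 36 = (u - 6)*(u + 2)*(u + 3)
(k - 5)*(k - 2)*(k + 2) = k^3 - 5*k^2 - 4*k + 20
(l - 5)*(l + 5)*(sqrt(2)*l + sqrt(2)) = sqrt(2)*l^3 + sqrt(2)*l^2 - 25*sqrt(2)*l - 25*sqrt(2)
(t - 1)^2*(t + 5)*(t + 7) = t^4 + 10*t^3 + 12*t^2 - 58*t + 35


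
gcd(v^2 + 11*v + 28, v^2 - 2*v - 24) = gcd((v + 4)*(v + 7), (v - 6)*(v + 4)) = v + 4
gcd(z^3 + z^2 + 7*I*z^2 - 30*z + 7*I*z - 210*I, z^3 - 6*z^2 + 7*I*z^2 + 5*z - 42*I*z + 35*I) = z^2 + z*(-5 + 7*I) - 35*I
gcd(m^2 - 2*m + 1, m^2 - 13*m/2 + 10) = 1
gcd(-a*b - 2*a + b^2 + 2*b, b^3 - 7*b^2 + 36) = b + 2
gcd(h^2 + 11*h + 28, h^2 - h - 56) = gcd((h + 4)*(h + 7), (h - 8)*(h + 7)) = h + 7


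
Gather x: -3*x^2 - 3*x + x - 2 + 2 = -3*x^2 - 2*x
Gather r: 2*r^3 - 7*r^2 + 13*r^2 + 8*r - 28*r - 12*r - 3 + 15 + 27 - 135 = 2*r^3 + 6*r^2 - 32*r - 96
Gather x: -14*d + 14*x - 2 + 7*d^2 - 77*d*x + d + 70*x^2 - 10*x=7*d^2 - 13*d + 70*x^2 + x*(4 - 77*d) - 2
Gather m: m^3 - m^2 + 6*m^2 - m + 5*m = m^3 + 5*m^2 + 4*m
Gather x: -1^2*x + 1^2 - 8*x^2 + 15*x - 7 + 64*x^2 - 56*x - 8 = 56*x^2 - 42*x - 14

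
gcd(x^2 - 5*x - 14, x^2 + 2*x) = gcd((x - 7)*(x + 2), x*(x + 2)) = x + 2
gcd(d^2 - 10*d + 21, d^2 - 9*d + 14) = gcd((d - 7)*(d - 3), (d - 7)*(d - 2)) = d - 7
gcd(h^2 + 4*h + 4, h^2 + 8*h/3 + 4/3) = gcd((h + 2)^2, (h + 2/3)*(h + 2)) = h + 2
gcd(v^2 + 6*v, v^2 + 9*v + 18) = v + 6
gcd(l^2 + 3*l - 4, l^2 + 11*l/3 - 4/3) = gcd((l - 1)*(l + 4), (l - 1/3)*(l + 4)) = l + 4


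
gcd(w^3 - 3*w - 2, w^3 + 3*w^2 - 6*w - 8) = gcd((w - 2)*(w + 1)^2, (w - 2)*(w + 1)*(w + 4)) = w^2 - w - 2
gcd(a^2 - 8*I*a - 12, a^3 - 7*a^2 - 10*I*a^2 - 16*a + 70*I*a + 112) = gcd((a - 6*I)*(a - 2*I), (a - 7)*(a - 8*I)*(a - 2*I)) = a - 2*I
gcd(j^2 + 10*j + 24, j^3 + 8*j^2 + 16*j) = j + 4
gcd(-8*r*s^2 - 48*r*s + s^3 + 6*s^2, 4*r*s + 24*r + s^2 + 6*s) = s + 6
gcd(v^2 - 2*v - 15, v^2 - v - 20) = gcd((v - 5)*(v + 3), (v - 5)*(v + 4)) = v - 5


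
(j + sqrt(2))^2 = j^2 + 2*sqrt(2)*j + 2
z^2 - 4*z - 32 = (z - 8)*(z + 4)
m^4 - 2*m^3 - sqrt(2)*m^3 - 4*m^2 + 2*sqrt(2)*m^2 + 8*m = m*(m - 2)*(m - 2*sqrt(2))*(m + sqrt(2))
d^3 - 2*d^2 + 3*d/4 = d*(d - 3/2)*(d - 1/2)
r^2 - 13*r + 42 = (r - 7)*(r - 6)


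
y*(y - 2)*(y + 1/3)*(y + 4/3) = y^4 - y^3/3 - 26*y^2/9 - 8*y/9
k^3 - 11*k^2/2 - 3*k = k*(k - 6)*(k + 1/2)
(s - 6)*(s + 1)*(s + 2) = s^3 - 3*s^2 - 16*s - 12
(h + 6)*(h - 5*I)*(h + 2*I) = h^3 + 6*h^2 - 3*I*h^2 + 10*h - 18*I*h + 60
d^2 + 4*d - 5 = (d - 1)*(d + 5)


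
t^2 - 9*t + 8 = (t - 8)*(t - 1)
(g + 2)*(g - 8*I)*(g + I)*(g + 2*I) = g^4 + 2*g^3 - 5*I*g^3 + 22*g^2 - 10*I*g^2 + 44*g + 16*I*g + 32*I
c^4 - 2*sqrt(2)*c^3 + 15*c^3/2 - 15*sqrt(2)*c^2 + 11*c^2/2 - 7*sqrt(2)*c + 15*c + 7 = (c + 1/2)*(c + 7)*(c - sqrt(2))^2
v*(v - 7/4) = v^2 - 7*v/4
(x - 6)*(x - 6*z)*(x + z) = x^3 - 5*x^2*z - 6*x^2 - 6*x*z^2 + 30*x*z + 36*z^2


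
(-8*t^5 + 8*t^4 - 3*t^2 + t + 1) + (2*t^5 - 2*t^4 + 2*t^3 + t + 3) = -6*t^5 + 6*t^4 + 2*t^3 - 3*t^2 + 2*t + 4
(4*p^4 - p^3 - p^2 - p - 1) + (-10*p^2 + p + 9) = 4*p^4 - p^3 - 11*p^2 + 8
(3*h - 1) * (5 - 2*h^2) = -6*h^3 + 2*h^2 + 15*h - 5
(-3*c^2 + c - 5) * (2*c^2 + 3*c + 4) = -6*c^4 - 7*c^3 - 19*c^2 - 11*c - 20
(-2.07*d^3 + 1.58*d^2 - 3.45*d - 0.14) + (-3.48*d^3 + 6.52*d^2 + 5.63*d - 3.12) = -5.55*d^3 + 8.1*d^2 + 2.18*d - 3.26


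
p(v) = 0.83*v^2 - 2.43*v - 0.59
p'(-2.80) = -7.08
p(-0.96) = 2.51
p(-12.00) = 148.09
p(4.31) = 4.35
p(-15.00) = 222.61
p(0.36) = -1.36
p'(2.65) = 1.97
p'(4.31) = 4.72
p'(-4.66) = -10.17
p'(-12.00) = -22.35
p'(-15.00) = -27.33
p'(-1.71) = -5.27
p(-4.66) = 28.76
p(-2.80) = 12.72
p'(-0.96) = -4.02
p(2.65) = -1.20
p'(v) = 1.66*v - 2.43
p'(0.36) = -1.83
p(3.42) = 0.81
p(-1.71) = 5.99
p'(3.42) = 3.25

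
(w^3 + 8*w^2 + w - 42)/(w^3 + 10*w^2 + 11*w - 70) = (w + 3)/(w + 5)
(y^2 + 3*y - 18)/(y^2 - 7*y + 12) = (y + 6)/(y - 4)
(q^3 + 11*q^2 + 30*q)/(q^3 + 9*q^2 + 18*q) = (q + 5)/(q + 3)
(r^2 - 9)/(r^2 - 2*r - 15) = (r - 3)/(r - 5)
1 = 1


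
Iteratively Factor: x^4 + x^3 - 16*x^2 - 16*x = (x + 1)*(x^3 - 16*x) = (x - 4)*(x + 1)*(x^2 + 4*x) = (x - 4)*(x + 1)*(x + 4)*(x)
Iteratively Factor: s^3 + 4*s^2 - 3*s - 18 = (s + 3)*(s^2 + s - 6) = (s + 3)^2*(s - 2)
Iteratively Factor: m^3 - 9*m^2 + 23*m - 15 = (m - 1)*(m^2 - 8*m + 15) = (m - 5)*(m - 1)*(m - 3)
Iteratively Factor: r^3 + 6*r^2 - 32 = (r - 2)*(r^2 + 8*r + 16) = (r - 2)*(r + 4)*(r + 4)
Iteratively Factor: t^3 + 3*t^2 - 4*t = (t + 4)*(t^2 - t) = t*(t + 4)*(t - 1)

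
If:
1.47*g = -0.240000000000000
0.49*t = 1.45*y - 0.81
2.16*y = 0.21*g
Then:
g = -0.16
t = -1.70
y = -0.02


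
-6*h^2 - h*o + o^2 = (-3*h + o)*(2*h + o)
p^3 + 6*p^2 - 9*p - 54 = (p - 3)*(p + 3)*(p + 6)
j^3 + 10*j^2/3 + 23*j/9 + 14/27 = (j + 1/3)*(j + 2/3)*(j + 7/3)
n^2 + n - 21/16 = (n - 3/4)*(n + 7/4)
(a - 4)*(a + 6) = a^2 + 2*a - 24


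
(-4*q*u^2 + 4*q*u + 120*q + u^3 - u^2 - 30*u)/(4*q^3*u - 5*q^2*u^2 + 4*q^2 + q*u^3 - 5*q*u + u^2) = (-u^2 + u + 30)/(q^2*u - q*u^2 + q - u)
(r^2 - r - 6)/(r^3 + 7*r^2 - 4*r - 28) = (r - 3)/(r^2 + 5*r - 14)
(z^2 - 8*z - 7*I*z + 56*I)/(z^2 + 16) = (z^2 - 8*z - 7*I*z + 56*I)/(z^2 + 16)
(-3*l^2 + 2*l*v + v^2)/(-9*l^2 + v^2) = (-l + v)/(-3*l + v)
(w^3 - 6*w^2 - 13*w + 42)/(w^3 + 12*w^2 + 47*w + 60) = (w^2 - 9*w + 14)/(w^2 + 9*w + 20)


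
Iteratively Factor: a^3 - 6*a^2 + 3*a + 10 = (a + 1)*(a^2 - 7*a + 10) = (a - 2)*(a + 1)*(a - 5)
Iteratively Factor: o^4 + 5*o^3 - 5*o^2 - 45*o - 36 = (o - 3)*(o^3 + 8*o^2 + 19*o + 12) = (o - 3)*(o + 1)*(o^2 + 7*o + 12) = (o - 3)*(o + 1)*(o + 4)*(o + 3)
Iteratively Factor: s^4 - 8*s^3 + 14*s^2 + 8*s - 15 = (s - 1)*(s^3 - 7*s^2 + 7*s + 15) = (s - 5)*(s - 1)*(s^2 - 2*s - 3) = (s - 5)*(s - 1)*(s + 1)*(s - 3)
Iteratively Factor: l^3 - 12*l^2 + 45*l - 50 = (l - 5)*(l^2 - 7*l + 10) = (l - 5)*(l - 2)*(l - 5)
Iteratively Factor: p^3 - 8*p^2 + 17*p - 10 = (p - 5)*(p^2 - 3*p + 2) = (p - 5)*(p - 1)*(p - 2)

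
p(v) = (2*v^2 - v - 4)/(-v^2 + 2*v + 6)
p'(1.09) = 0.47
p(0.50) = -0.59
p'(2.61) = 3.30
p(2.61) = 1.59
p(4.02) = -11.46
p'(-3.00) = -0.23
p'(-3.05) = -0.21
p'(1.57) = 0.77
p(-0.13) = -0.67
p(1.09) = -0.39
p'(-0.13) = -0.00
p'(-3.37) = -0.12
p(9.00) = -2.61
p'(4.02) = 25.53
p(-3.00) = -1.89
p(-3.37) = -1.83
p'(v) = (2*v - 2)*(2*v^2 - v - 4)/(-v^2 + 2*v + 6)^2 + (4*v - 1)/(-v^2 + 2*v + 6) = (3*v^2 + 16*v + 2)/(v^4 - 4*v^3 - 8*v^2 + 24*v + 36)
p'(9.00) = 0.12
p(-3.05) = -1.88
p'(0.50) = 0.24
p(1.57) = -0.10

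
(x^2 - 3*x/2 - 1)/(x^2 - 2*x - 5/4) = 2*(x - 2)/(2*x - 5)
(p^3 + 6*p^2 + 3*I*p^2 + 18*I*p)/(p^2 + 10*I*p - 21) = p*(p + 6)/(p + 7*I)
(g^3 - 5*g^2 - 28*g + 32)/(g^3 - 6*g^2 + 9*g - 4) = (g^2 - 4*g - 32)/(g^2 - 5*g + 4)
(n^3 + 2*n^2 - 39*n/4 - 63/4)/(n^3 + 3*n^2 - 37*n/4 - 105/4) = (2*n + 3)/(2*n + 5)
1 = 1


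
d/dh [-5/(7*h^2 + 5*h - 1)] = 5*(14*h + 5)/(7*h^2 + 5*h - 1)^2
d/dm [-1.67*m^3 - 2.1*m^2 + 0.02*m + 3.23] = -5.01*m^2 - 4.2*m + 0.02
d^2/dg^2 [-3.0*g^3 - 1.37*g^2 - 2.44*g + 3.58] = -18.0*g - 2.74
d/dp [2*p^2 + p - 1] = 4*p + 1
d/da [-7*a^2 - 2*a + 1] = -14*a - 2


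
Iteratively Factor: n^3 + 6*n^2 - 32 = (n + 4)*(n^2 + 2*n - 8) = (n - 2)*(n + 4)*(n + 4)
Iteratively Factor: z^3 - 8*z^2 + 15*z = (z - 5)*(z^2 - 3*z) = z*(z - 5)*(z - 3)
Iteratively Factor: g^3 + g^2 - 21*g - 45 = (g + 3)*(g^2 - 2*g - 15) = (g - 5)*(g + 3)*(g + 3)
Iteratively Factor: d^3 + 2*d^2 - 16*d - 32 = (d - 4)*(d^2 + 6*d + 8) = (d - 4)*(d + 4)*(d + 2)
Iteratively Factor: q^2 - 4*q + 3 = (q - 1)*(q - 3)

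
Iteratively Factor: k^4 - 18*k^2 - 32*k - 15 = (k - 5)*(k^3 + 5*k^2 + 7*k + 3) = (k - 5)*(k + 1)*(k^2 + 4*k + 3) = (k - 5)*(k + 1)^2*(k + 3)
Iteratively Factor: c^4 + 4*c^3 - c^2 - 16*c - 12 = (c + 3)*(c^3 + c^2 - 4*c - 4) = (c - 2)*(c + 3)*(c^2 + 3*c + 2) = (c - 2)*(c + 1)*(c + 3)*(c + 2)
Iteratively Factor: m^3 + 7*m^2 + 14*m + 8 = (m + 4)*(m^2 + 3*m + 2) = (m + 2)*(m + 4)*(m + 1)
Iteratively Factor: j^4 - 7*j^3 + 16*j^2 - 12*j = (j - 3)*(j^3 - 4*j^2 + 4*j) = (j - 3)*(j - 2)*(j^2 - 2*j) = (j - 3)*(j - 2)^2*(j)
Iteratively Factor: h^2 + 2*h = (h + 2)*(h)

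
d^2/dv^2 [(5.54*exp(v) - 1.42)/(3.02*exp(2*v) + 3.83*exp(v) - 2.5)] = (50.527016*exp(4*v) - 115.882836*exp(3*v) + 201.688284*exp(2*v) - 10.668338*exp(v) + 21.0285)*exp(v)/(27.543608*exp(6*v) + 104.793396*exp(5*v) + 64.497234*exp(4*v) - 117.317113*exp(3*v) - 53.39175*exp(2*v) + 71.8125*exp(v) - 15.625)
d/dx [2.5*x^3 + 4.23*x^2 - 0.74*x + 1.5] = 7.5*x^2 + 8.46*x - 0.74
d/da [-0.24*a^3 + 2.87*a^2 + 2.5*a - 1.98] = -0.72*a^2 + 5.74*a + 2.5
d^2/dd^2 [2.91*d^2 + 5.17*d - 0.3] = 5.82000000000000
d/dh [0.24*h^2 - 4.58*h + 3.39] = 0.48*h - 4.58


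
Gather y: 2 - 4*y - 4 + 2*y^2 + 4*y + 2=2*y^2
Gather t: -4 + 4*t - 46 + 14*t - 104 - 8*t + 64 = 10*t - 90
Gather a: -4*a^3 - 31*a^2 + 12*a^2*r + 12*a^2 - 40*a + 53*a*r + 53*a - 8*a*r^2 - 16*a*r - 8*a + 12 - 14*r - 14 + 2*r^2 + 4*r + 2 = -4*a^3 + a^2*(12*r - 19) + a*(-8*r^2 + 37*r + 5) + 2*r^2 - 10*r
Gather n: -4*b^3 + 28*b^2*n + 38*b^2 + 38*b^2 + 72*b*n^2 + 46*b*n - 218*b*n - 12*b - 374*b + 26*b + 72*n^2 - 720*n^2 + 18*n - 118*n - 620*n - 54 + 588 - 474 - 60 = -4*b^3 + 76*b^2 - 360*b + n^2*(72*b - 648) + n*(28*b^2 - 172*b - 720)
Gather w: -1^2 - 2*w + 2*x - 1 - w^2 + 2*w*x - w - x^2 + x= -w^2 + w*(2*x - 3) - x^2 + 3*x - 2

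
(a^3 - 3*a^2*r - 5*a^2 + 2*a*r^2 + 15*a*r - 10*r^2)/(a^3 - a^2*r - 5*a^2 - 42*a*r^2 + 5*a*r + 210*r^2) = (-a^2 + 3*a*r - 2*r^2)/(-a^2 + a*r + 42*r^2)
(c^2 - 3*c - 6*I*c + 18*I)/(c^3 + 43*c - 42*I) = (c - 3)/(c^2 + 6*I*c + 7)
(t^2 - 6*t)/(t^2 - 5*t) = (t - 6)/(t - 5)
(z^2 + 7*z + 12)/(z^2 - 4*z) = (z^2 + 7*z + 12)/(z*(z - 4))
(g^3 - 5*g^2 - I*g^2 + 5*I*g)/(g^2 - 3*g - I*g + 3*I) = g*(g - 5)/(g - 3)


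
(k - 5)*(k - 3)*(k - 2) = k^3 - 10*k^2 + 31*k - 30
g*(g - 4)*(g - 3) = g^3 - 7*g^2 + 12*g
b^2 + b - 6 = (b - 2)*(b + 3)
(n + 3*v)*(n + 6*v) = n^2 + 9*n*v + 18*v^2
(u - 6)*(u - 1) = u^2 - 7*u + 6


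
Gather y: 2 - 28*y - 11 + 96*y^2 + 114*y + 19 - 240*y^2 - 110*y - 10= -144*y^2 - 24*y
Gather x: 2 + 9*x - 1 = 9*x + 1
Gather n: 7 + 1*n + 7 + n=2*n + 14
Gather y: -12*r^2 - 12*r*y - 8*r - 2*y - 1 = -12*r^2 - 8*r + y*(-12*r - 2) - 1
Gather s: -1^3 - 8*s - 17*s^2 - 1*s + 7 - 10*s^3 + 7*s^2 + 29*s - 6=-10*s^3 - 10*s^2 + 20*s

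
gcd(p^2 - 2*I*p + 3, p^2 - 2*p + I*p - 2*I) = p + I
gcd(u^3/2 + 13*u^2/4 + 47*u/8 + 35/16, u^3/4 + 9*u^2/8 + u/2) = u + 1/2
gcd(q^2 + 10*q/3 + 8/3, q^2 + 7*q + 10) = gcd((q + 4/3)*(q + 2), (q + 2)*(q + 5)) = q + 2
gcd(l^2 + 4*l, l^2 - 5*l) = l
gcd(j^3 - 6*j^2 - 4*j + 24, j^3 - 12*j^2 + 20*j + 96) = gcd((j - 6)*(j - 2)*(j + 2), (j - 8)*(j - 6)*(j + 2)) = j^2 - 4*j - 12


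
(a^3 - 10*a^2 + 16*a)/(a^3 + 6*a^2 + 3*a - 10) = a*(a^2 - 10*a + 16)/(a^3 + 6*a^2 + 3*a - 10)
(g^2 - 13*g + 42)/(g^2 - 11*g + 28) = (g - 6)/(g - 4)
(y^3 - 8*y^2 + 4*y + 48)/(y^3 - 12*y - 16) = (y - 6)/(y + 2)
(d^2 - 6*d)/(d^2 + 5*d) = (d - 6)/(d + 5)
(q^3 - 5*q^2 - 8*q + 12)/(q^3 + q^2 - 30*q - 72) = (q^2 + q - 2)/(q^2 + 7*q + 12)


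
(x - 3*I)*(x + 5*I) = x^2 + 2*I*x + 15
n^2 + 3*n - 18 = (n - 3)*(n + 6)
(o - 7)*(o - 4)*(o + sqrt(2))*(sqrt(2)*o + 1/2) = sqrt(2)*o^4 - 11*sqrt(2)*o^3 + 5*o^3/2 - 55*o^2/2 + 57*sqrt(2)*o^2/2 - 11*sqrt(2)*o/2 + 70*o + 14*sqrt(2)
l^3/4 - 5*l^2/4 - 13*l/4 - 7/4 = (l/4 + 1/4)*(l - 7)*(l + 1)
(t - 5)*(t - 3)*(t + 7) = t^3 - t^2 - 41*t + 105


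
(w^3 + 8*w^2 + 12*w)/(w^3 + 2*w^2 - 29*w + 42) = w*(w^2 + 8*w + 12)/(w^3 + 2*w^2 - 29*w + 42)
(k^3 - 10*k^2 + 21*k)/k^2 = k - 10 + 21/k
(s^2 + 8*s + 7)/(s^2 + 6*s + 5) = (s + 7)/(s + 5)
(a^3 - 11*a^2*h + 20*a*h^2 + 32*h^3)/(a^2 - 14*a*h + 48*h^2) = (a^2 - 3*a*h - 4*h^2)/(a - 6*h)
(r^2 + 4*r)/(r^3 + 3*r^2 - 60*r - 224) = r/(r^2 - r - 56)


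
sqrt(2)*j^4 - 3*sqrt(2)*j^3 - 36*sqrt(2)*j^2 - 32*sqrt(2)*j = j*(j - 8)*(j + 4)*(sqrt(2)*j + sqrt(2))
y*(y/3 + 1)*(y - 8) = y^3/3 - 5*y^2/3 - 8*y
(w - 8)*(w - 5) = w^2 - 13*w + 40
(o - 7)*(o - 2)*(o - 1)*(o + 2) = o^4 - 8*o^3 + 3*o^2 + 32*o - 28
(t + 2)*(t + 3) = t^2 + 5*t + 6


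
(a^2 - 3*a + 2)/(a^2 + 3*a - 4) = (a - 2)/(a + 4)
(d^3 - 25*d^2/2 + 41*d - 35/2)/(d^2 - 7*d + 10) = (2*d^2 - 15*d + 7)/(2*(d - 2))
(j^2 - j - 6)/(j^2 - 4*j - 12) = (j - 3)/(j - 6)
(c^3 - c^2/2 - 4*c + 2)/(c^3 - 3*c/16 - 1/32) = 16*(c^2 - 4)/(16*c^2 + 8*c + 1)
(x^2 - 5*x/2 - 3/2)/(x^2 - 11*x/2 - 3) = (x - 3)/(x - 6)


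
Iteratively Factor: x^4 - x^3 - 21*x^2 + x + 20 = (x + 1)*(x^3 - 2*x^2 - 19*x + 20) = (x - 1)*(x + 1)*(x^2 - x - 20) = (x - 1)*(x + 1)*(x + 4)*(x - 5)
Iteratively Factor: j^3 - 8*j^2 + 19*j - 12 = (j - 4)*(j^2 - 4*j + 3) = (j - 4)*(j - 3)*(j - 1)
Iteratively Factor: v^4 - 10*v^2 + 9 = (v + 1)*(v^3 - v^2 - 9*v + 9) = (v - 3)*(v + 1)*(v^2 + 2*v - 3) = (v - 3)*(v - 1)*(v + 1)*(v + 3)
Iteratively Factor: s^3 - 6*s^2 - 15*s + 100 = (s + 4)*(s^2 - 10*s + 25) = (s - 5)*(s + 4)*(s - 5)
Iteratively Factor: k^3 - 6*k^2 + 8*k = (k - 2)*(k^2 - 4*k) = k*(k - 2)*(k - 4)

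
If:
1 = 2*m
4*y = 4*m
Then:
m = 1/2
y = 1/2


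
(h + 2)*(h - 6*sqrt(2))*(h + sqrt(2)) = h^3 - 5*sqrt(2)*h^2 + 2*h^2 - 10*sqrt(2)*h - 12*h - 24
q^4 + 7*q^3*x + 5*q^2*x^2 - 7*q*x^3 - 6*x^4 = (q - x)*(q + x)^2*(q + 6*x)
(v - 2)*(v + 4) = v^2 + 2*v - 8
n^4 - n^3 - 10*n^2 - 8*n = n*(n - 4)*(n + 1)*(n + 2)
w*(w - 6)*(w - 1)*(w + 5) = w^4 - 2*w^3 - 29*w^2 + 30*w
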